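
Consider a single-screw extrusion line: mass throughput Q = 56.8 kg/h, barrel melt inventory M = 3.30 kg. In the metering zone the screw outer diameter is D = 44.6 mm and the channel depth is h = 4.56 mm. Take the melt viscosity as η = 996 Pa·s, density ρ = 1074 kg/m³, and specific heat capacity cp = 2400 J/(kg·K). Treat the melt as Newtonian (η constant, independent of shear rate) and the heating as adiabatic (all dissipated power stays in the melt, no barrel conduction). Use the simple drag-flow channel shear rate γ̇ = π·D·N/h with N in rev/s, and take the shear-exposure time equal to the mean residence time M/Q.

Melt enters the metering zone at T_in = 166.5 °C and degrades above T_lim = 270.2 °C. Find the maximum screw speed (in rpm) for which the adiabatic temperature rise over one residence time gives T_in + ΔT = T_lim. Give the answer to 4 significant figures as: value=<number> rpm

Convert throughput: Q = 56.8 kg/h = 56.8/3600 = 0.0157778 kg/s
t_res = M / Q_s = 3.30 / 0.0157778 = 209.155 s
D = 44.6 mm = 0.0446 m;  h = 4.56 mm = 0.00456 m
ΔT_a = T_lim − T_in = 270.2 − 166.5 = 103.7 K
γ̇_max² = ΔT_a·ρ·cp/(η·t_res) = 103.7·1074·2400/(996·209.155) = 1283.12 s⁻²
γ̇_max = sqrt(1283.12) = 35.8206 s⁻¹
N_max = γ̇_max·h / (π·D) = 35.8206 · 0.00456 / (π · 0.0446) = 1.16577 rev/s = 69.9463 rpm

value=69.95 rpm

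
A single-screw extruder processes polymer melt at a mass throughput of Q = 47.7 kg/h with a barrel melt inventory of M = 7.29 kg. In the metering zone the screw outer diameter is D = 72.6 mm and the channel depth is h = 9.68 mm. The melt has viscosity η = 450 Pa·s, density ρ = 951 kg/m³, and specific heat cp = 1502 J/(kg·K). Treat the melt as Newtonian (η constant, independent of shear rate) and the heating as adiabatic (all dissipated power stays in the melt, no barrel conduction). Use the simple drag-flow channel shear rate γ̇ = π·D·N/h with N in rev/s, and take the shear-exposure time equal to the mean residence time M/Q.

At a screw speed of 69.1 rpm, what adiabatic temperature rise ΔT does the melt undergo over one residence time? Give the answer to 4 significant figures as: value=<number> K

value=127.6 K

Throughput in SI: Q_s = 47.7 kg/h ÷ 3600 s/h = 0.01325 kg/s
t_res = M / Q_s = 7.29 ÷ 0.01325 = 550.189 s
Geometry in metres: D = 72.6 mm → 0.0726 m, h = 9.68 mm → 0.00968 m; screw speed N = 69.1 rpm = 1.15167 rev/s
γ̇ = π D N / h = (π)(0.0726)(1.15167) / 0.00968 = 27.1355 s⁻¹
ΔT = η·γ̇²·t_res / (ρ·cp) = 450 · (27.1355)² · 550.189 / (951 · 1502) = 127.629 K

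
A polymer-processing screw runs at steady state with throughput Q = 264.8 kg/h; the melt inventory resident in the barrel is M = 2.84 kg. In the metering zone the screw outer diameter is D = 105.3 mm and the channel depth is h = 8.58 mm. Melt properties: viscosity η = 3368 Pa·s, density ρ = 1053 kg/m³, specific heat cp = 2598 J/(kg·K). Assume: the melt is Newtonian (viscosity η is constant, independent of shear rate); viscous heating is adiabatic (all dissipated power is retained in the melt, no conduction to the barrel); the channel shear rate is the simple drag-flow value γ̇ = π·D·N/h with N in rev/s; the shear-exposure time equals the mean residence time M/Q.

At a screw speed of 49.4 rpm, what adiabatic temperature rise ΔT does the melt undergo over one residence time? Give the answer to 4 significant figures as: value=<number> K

value=47.90 K

Q_s = Q / 3600 = 264.8 / 3600 = 0.0735556 kg/s
t_res = M / Q_s = 2.84 / 0.0735556 = 38.6103 s
Convert to SI: D = 0.1053 m, h = 0.00858 m, N = 49.4/60 = 0.823333 rev/s
γ̇ = π·D·N / h = π · 0.1053 · 0.823333 / 0.00858 = 31.7444 s⁻¹
ΔT = η·γ̇²·t_res / (ρ·cp) = 3368 · (31.7444)² · 38.6103 / (1053 · 2598) = 47.9006 K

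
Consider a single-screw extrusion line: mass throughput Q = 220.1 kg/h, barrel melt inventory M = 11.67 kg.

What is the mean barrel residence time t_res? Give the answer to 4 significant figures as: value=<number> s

value=190.9 s

Throughput in SI: Q_s = 220.1 kg/h ÷ 3600 s/h = 0.0611389 kg/s
t_res = M / Q_s = 11.67 ÷ 0.0611389 = 190.877 s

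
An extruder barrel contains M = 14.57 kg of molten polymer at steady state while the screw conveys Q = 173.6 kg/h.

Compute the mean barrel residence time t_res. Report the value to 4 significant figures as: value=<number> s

value=302.1 s

Q_s = Q / 3600 = 173.6 / 3600 = 0.0482222 kg/s
Mean residence time: t_res = M/Q_s = 14.57 kg / 0.0482222 kg/s = 302.143 s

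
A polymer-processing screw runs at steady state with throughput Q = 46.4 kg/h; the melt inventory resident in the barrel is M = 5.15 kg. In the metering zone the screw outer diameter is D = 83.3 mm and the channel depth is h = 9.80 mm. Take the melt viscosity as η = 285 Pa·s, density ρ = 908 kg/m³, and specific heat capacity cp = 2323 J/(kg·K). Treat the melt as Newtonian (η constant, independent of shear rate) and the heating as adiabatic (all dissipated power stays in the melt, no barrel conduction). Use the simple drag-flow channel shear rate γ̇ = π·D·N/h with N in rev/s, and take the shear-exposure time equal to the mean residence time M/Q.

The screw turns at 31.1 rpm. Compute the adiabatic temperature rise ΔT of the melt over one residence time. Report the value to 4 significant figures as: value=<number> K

Q_s = Q / 3600 = 46.4 / 3600 = 0.0128889 kg/s
Mean residence time: t_res = M/Q_s = 5.15 kg / 0.0128889 kg/s = 399.569 s
D = 83.3 mm = 0.0833 m;  h = 9.80 mm = 0.0098 m;  N = 31.1 rpm / 60 = 0.518333 rev/s
γ̇ = π·D·N / h = π · 0.0833 · 0.518333 / 0.0098 = 13.8413 s⁻¹
ΔT = η·γ̇²·t_res / (ρ·cp) = 285 · (13.8413)² · 399.569 / (908 · 2323) = 10.3433 K

value=10.34 K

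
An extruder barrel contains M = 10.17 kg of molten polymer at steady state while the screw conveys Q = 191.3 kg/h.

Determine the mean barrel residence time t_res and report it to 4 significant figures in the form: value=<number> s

value=191.4 s

Q_s = Q / 3600 = 191.3 / 3600 = 0.0531389 kg/s
Mean residence time: t_res = M/Q_s = 10.17 kg / 0.0531389 kg/s = 191.385 s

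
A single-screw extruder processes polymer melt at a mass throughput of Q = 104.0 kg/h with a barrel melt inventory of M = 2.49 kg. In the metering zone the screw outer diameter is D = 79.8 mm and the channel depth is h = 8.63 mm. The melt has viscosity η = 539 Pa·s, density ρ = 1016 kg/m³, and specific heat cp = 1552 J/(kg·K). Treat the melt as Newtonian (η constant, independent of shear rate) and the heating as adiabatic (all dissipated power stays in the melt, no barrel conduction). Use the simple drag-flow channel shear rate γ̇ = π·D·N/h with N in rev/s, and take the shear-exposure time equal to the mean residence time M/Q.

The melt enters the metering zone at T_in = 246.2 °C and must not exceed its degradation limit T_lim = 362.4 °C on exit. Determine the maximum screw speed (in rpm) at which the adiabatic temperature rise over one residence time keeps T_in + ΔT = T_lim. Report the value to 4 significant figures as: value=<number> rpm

Convert throughput: Q = 104.0 kg/h = 104.0/3600 = 0.0288889 kg/s
t_res = M / Q_s = 2.49 / 0.0288889 = 86.1923 s
Geometry in SI: D = 79.8 mm → 0.0798 m, h = 8.63 mm → 0.00863 m
Allowable rise: ΔT_a = T_lim − T_in = 362.4 − 246.2 = 116.2 K
γ̇_max² = ΔT_a·ρ·cp / (η·t_res) = [116.2 × 1016 × 1552] / [539 × 86.1923] = 3943.98 s⁻²
γ̇_max = √3943.98 = 62.8011 s⁻¹
Solve γ̇ = πDN/h for N: N_max = γ̇_max·h/(π·D) = 62.8011 × 0.00863 / (π × 0.0798) = 2.16185 rev/s = 129.711 rpm

value=129.7 rpm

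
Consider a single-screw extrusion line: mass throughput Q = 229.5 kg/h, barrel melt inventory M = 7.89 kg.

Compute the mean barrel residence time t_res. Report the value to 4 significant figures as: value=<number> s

Q_s = Q / 3600 = 229.5 / 3600 = 0.06375 kg/s
t_res = M / Q_s = 7.89 / 0.06375 = 123.765 s

value=123.8 s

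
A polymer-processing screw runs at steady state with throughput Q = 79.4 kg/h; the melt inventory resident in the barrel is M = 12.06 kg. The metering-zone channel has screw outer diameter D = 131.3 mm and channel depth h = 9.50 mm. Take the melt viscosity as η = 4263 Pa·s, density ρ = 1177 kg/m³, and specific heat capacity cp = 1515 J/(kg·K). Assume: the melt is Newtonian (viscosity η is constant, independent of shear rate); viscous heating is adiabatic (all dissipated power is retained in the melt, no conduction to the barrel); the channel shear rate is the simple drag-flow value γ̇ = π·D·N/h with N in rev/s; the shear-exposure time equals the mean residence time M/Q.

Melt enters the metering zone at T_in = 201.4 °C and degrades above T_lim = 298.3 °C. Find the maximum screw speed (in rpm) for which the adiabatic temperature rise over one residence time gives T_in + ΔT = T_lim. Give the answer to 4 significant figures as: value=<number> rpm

Q_s = Q / 3600 = 79.4 / 3600 = 0.0220556 kg/s
t_res = M / Q_s = 12.06 ÷ 0.0220556 = 546.801 s
D = 131.3 mm = 0.1313 m;  h = 9.50 mm = 0.0095 m
ΔT_a = T_lim − T_in = 298.3 − 201.4 = 96.9 K
γ̇_max² = ΔT_a·ρ·cp/(η·t_res) = 96.9·1177·1515/(4263·546.801) = 74.1256 s⁻²
γ̇_max = √74.1256 = 8.60962 s⁻¹
N_max = γ̇_max h / (πD) = 8.60962·0.0095/(π·0.1313) = 0.198286 rev/s → ×60 = 11.8972 rpm

value=11.90 rpm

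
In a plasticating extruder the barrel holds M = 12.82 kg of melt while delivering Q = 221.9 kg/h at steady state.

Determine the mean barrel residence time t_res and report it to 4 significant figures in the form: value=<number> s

value=208.0 s

Q_s = Q / 3600 = 221.9 / 3600 = 0.0616389 kg/s
t_res = M / Q_s = 12.82 / 0.0616389 = 207.986 s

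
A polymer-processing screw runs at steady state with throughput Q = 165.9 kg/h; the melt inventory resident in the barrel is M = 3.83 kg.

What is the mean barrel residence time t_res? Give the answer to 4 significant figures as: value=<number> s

value=83.11 s

Throughput in SI: Q_s = 165.9 kg/h ÷ 3600 s/h = 0.0460833 kg/s
Mean residence time: t_res = M/Q_s = 3.83 kg / 0.0460833 kg/s = 83.1103 s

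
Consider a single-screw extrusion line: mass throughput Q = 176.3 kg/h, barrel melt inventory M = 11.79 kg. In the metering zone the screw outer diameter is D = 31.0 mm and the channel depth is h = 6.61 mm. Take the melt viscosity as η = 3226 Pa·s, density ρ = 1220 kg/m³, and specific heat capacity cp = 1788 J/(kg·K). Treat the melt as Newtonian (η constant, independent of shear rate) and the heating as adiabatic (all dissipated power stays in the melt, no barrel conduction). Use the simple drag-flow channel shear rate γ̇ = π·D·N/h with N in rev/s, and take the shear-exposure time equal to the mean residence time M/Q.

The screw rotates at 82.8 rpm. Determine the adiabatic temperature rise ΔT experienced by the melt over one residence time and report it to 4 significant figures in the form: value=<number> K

value=147.2 K

Q_s = Q / 3600 = 176.3 / 3600 = 0.0489722 kg/s
t_res = M / Q_s = 11.79 ÷ 0.0489722 = 240.749 s
D = 31.0 mm = 0.031 m;  h = 6.61 mm = 0.00661 m;  N = 82.8 rpm / 60 = 1.38 rev/s
Shear rate: γ̇ = πDN/h = π·0.031·1.38/0.00661 = 20.3324 s⁻¹
Adiabatic rise: ΔT = η γ̇² t_res / (ρ cp) = 3226·(20.3324)²·240.749 / (1220·1788) = 147.19 K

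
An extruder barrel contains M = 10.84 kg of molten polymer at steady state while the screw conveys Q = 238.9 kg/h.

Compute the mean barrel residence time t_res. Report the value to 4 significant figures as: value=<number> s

value=163.3 s

Q_s = Q / 3600 = 238.9 / 3600 = 0.0663611 kg/s
Mean residence time: t_res = M/Q_s = 10.84 kg / 0.0663611 kg/s = 163.349 s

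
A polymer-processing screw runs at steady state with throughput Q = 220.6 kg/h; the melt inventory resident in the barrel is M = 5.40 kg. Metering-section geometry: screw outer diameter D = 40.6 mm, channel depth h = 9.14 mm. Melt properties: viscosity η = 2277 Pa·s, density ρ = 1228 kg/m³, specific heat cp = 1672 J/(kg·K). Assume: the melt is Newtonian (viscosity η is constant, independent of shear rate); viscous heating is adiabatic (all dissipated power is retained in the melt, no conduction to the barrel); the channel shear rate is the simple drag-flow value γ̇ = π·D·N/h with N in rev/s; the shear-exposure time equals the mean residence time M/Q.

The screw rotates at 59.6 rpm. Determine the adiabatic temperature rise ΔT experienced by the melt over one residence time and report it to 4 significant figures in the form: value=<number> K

Q_s = Q / 3600 = 220.6 / 3600 = 0.0612778 kg/s
Mean residence time: t_res = M/Q_s = 5.40 kg / 0.0612778 kg/s = 88.1233 s
D = 40.6 mm = 0.0406 m;  h = 9.14 mm = 0.00914 m;  N = 59.6 rpm / 60 = 0.993333 rev/s
γ̇ = π·D·N / h = π · 0.0406 · 0.993333 / 0.00914 = 13.862 s⁻¹
ΔT = η·γ̇²·t_res/(ρ·cp) = [2277 × 13.862² × 88.1233] / [1228 × 1672] = 18.7788 K

value=18.78 K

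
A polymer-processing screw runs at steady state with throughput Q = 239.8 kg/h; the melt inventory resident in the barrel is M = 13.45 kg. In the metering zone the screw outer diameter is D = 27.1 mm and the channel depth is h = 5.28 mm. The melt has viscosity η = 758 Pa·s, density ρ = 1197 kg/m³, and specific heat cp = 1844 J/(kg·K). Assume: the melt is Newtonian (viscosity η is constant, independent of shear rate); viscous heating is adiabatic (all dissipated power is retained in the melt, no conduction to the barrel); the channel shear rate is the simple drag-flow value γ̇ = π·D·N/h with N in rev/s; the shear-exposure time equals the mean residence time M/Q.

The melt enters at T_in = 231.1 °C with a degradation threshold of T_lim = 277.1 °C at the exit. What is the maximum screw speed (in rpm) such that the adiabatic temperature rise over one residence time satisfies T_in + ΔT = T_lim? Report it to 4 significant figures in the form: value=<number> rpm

Throughput in SI: Q_s = 239.8 kg/h ÷ 3600 s/h = 0.0666111 kg/s
t_res = M / Q_s = 13.45 / 0.0666111 = 201.918 s
D = 27.1 mm = 0.0271 m;  h = 5.28 mm = 0.00528 m
ΔT_a = T_lim − T_in = 277.1 − 231.1 = 46 K
γ̇_max² = ΔT_a·ρ·cp / (η·t_res) = [46 × 1197 × 1844] / [758 × 201.918] = 663.389 s⁻²
Take the square root: γ̇_max = √(663.389) = 25.7563 s⁻¹
Solve γ̇ = πDN/h for N: N_max = γ̇_max·h/(π·D) = 25.7563 × 0.00528 / (π × 0.0271) = 1.59735 rev/s = 95.8407 rpm

value=95.84 rpm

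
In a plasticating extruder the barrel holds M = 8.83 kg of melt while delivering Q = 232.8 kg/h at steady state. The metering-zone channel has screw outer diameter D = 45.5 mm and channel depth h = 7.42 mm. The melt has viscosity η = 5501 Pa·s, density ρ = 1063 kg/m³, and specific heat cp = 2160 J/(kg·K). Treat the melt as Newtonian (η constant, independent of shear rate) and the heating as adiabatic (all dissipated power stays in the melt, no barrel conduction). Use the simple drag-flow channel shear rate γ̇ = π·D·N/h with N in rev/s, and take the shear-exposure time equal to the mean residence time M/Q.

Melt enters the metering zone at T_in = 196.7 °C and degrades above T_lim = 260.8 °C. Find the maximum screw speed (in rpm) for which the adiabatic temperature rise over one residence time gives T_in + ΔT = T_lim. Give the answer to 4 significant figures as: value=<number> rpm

value=43.60 rpm

Throughput in SI: Q_s = 232.8 kg/h ÷ 3600 s/h = 0.0646667 kg/s
Mean residence time: t_res = M/Q_s = 8.83 kg / 0.0646667 kg/s = 136.546 s
Geometry in SI: D = 45.5 mm → 0.0455 m, h = 7.42 mm → 0.00742 m
Allowable rise: ΔT_a = T_lim − T_in = 260.8 − 196.7 = 64.1 K
γ̇_max² = ΔT_a·ρ·cp/(η·t_res) = 64.1·1063·2160/(5501·136.546) = 195.94 s⁻²
γ̇_max = sqrt(195.94) = 13.9979 s⁻¹
N_max = γ̇_max h / (πD) = 13.9979·0.00742/(π·0.0455) = 0.726615 rev/s → ×60 = 43.5969 rpm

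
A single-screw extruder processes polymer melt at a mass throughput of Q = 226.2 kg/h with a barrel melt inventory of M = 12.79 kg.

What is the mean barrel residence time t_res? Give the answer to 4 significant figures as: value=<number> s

Convert throughput: Q = 226.2 kg/h = 226.2/3600 = 0.0628333 kg/s
t_res = M / Q_s = 12.79 ÷ 0.0628333 = 203.554 s

value=203.6 s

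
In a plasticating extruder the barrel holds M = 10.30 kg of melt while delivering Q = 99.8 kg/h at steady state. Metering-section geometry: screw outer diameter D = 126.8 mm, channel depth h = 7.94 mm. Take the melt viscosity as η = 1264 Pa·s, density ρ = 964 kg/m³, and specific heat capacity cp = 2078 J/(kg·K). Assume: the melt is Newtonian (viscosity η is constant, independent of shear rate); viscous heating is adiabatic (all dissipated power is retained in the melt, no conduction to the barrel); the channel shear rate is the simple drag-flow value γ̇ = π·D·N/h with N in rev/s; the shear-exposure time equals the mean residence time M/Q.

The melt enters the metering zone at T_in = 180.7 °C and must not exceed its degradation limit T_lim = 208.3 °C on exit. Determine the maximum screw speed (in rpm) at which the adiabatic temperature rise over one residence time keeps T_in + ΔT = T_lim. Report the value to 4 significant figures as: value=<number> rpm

Convert throughput: Q = 99.8 kg/h = 99.8/3600 = 0.0277222 kg/s
t_res = M / Q_s = 10.30 ÷ 0.0277222 = 371.543 s
D = 126.8 mm = 0.1268 m;  h = 7.94 mm = 0.00794 m
ΔT_a = T_lim − T_in = 208.3 − 180.7 = 27.6 K
γ̇_max² = ΔT_a·ρ·cp / (η·t_res) = [27.6 × 964 × 2078] / [1264 × 371.543] = 117.727 s⁻²
γ̇_max = √117.727 = 10.8502 s⁻¹
Solve γ̇ = πDN/h for N: N_max = γ̇_max·h/(π·D) = 10.8502 × 0.00794 / (π × 0.1268) = 0.216266 rev/s = 12.976 rpm

value=12.98 rpm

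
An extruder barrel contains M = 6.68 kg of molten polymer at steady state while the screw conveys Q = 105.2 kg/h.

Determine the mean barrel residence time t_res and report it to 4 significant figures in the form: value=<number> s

value=228.6 s

Q_s = Q / 3600 = 105.2 / 3600 = 0.0292222 kg/s
t_res = M / Q_s = 6.68 / 0.0292222 = 228.593 s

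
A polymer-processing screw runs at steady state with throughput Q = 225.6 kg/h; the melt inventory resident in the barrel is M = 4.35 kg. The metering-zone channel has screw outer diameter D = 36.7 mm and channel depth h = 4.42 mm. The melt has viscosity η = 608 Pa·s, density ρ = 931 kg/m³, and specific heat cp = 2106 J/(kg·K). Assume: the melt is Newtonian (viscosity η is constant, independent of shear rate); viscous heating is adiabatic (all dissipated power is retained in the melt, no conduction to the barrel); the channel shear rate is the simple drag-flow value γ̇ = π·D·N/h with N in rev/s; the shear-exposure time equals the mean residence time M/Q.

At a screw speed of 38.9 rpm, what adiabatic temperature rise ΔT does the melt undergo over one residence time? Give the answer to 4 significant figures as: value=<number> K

value=6.156 K

Q_s = Q / 3600 = 225.6 / 3600 = 0.0626667 kg/s
t_res = M / Q_s = 4.35 ÷ 0.0626667 = 69.4149 s
D = 36.7 mm = 0.0367 m;  h = 4.42 mm = 0.00442 m;  N = 38.9 rpm / 60 = 0.648333 rev/s
γ̇ = π D N / h = (π)(0.0367)(0.648333) / 0.00442 = 16.9119 s⁻¹
ΔT = η·γ̇²·t_res / (ρ·cp) = 608 · (16.9119)² · 69.4149 / (931 · 2106) = 6.15648 K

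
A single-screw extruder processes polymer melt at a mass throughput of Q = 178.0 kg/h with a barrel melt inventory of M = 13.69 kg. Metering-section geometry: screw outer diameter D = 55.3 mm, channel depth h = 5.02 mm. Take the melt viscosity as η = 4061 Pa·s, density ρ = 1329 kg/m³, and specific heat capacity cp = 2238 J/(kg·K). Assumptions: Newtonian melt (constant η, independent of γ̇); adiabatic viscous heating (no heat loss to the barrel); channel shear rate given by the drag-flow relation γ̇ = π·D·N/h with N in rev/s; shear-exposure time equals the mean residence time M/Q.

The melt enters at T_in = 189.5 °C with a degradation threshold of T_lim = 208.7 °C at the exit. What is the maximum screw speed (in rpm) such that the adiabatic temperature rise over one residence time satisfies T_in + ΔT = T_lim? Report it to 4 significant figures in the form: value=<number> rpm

value=12.36 rpm

Q_s = Q / 3600 = 178.0 / 3600 = 0.0494444 kg/s
t_res = M / Q_s = 13.69 ÷ 0.0494444 = 276.876 s
Convert to metres: D = 0.0553 m, h = 0.00502 m
ΔT_a = T_lim − T_in = 208.7 − 189.5 = 19.2 K
Invert ΔT = ηγ̇²t_res/(ρcp) for γ̇: γ̇_max² = ΔT_a ρ cp / (η t_res) = 19.2·1329·2238 / (4061·276.876) = 50.7887 s⁻²
γ̇_max = √50.7887 = 7.12662 s⁻¹
N_max = γ̇_max·h / (π·D) = 7.12662 · 0.00502 / (π · 0.0553) = 0.205927 rev/s = 12.3556 rpm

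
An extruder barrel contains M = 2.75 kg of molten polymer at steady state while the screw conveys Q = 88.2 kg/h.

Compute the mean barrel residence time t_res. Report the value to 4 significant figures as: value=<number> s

Throughput in SI: Q_s = 88.2 kg/h ÷ 3600 s/h = 0.0245 kg/s
t_res = M / Q_s = 2.75 / 0.0245 = 112.245 s

value=112.2 s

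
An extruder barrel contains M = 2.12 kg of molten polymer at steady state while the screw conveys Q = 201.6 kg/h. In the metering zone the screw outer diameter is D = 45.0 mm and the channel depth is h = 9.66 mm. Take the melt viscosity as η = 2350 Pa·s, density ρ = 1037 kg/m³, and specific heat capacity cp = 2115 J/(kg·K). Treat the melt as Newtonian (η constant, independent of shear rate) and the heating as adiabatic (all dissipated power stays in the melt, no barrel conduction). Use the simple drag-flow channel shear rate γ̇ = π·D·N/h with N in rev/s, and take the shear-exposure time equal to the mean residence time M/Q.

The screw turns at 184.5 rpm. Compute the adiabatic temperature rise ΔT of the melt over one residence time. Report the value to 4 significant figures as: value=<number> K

value=82.15 K

Convert throughput: Q = 201.6 kg/h = 201.6/3600 = 0.056 kg/s
Mean residence time: t_res = M/Q_s = 2.12 kg / 0.056 kg/s = 37.8571 s
Convert to SI: D = 0.045 m, h = 0.00966 m, N = 184.5/60 = 3.075 rev/s
γ̇ = π D N / h = (π)(0.045)(3.075) / 0.00966 = 45.0019 s⁻¹
Adiabatic rise: ΔT = η γ̇² t_res / (ρ cp) = 2350·(45.0019)²·37.8571 / (1037·2115) = 82.1462 K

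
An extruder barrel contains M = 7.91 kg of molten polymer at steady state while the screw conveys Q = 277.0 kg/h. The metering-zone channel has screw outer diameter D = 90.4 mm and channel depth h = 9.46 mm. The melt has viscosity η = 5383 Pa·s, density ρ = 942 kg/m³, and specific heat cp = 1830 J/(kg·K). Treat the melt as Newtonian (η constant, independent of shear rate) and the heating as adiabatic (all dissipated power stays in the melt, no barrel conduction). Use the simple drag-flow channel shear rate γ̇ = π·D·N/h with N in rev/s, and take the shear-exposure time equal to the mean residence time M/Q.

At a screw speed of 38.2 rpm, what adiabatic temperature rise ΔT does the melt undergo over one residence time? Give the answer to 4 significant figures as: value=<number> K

value=117.3 K

Q_s = Q / 3600 = 277.0 / 3600 = 0.0769444 kg/s
t_res = M / Q_s = 7.91 / 0.0769444 = 102.801 s
Geometry in metres: D = 90.4 mm → 0.0904 m, h = 9.46 mm → 0.00946 m; screw speed N = 38.2 rpm = 0.636667 rev/s
Shear rate: γ̇ = πDN/h = π·0.0904·0.636667/0.00946 = 19.1135 s⁻¹
ΔT = η·γ̇²·t_res/(ρ·cp) = [5383 × 19.1135² × 102.801] / [942 × 1830] = 117.274 K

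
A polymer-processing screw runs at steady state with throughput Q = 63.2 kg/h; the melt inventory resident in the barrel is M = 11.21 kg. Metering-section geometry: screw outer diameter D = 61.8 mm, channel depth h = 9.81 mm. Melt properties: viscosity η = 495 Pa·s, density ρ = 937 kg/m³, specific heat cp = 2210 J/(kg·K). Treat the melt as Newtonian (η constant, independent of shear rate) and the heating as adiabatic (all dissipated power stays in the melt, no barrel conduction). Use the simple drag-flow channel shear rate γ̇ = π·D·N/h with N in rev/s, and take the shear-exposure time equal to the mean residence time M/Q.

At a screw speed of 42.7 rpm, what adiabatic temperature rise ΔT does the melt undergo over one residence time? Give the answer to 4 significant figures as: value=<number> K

value=30.28 K

Q_s = Q / 3600 = 63.2 / 3600 = 0.0175556 kg/s
t_res = M / Q_s = 11.21 ÷ 0.0175556 = 638.544 s
Geometry in metres: D = 61.8 mm → 0.0618 m, h = 9.81 mm → 0.00981 m; screw speed N = 42.7 rpm = 0.711667 rev/s
Shear rate: γ̇ = πDN/h = π·0.0618·0.711667/0.00981 = 14.0846 s⁻¹
Adiabatic rise: ΔT = η γ̇² t_res / (ρ cp) = 495·(14.0846)²·638.544 / (937·2210) = 30.28 K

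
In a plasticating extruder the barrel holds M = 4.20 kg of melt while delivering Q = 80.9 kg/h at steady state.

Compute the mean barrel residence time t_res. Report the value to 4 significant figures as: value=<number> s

Q_s = Q / 3600 = 80.9 / 3600 = 0.0224722 kg/s
t_res = M / Q_s = 4.20 / 0.0224722 = 186.897 s

value=186.9 s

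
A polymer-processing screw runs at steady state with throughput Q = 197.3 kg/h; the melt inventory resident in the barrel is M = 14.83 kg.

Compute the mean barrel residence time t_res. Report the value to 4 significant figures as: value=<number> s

value=270.6 s

Q_s = Q / 3600 = 197.3 / 3600 = 0.0548056 kg/s
Mean residence time: t_res = M/Q_s = 14.83 kg / 0.0548056 kg/s = 270.593 s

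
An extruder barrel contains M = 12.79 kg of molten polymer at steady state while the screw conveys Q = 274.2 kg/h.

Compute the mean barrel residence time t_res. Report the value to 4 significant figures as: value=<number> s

value=167.9 s

Convert throughput: Q = 274.2 kg/h = 274.2/3600 = 0.0761667 kg/s
Mean residence time: t_res = M/Q_s = 12.79 kg / 0.0761667 kg/s = 167.921 s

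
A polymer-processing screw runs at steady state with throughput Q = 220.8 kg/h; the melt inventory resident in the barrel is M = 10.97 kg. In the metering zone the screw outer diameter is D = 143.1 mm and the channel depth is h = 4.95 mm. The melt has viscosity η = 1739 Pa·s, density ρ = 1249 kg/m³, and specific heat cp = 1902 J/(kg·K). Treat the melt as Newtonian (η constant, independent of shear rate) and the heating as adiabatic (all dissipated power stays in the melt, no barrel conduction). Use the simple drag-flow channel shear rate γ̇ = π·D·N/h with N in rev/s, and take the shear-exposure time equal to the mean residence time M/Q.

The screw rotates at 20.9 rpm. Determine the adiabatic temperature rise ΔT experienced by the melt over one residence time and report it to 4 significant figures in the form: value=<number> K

Throughput in SI: Q_s = 220.8 kg/h ÷ 3600 s/h = 0.0613333 kg/s
t_res = M / Q_s = 10.97 ÷ 0.0613333 = 178.859 s
Geometry in metres: D = 143.1 mm → 0.1431 m, h = 4.95 mm → 0.00495 m; screw speed N = 20.9 rpm = 0.348333 rev/s
Shear rate: γ̇ = πDN/h = π·0.1431·0.348333/0.00495 = 31.6358 s⁻¹
ΔT = η·γ̇²·t_res/(ρ·cp) = [1739 × 31.6358² × 178.859] / [1249 × 1902] = 131.037 K

value=131.0 K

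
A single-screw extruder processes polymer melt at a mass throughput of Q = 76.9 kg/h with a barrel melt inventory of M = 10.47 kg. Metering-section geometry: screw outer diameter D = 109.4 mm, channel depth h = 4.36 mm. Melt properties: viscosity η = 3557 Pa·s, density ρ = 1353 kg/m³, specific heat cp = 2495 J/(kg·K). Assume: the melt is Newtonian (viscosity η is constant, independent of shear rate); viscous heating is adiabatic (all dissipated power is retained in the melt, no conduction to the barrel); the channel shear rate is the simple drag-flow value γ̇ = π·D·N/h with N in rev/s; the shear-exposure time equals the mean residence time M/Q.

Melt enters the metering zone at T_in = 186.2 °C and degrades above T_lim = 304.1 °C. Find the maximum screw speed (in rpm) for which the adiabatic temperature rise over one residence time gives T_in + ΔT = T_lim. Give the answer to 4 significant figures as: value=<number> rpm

Throughput in SI: Q_s = 76.9 kg/h ÷ 3600 s/h = 0.0213611 kg/s
t_res = M / Q_s = 10.47 / 0.0213611 = 490.143 s
Geometry in SI: D = 109.4 mm → 0.1094 m, h = 4.36 mm → 0.00436 m
ΔT_a = T_lim − T_in = 304.1 °C − 186.2 °C = 117.9 K
γ̇_max² = ΔT_a·ρ·cp/(η·t_res) = 117.9·1353·2495/(3557·490.143) = 228.284 s⁻²
γ̇_max = sqrt(228.284) = 15.1091 s⁻¹
N_max = γ̇_max·h / (π·D) = 15.1091 · 0.00436 / (π · 0.1094) = 0.191671 rev/s = 11.5003 rpm

value=11.50 rpm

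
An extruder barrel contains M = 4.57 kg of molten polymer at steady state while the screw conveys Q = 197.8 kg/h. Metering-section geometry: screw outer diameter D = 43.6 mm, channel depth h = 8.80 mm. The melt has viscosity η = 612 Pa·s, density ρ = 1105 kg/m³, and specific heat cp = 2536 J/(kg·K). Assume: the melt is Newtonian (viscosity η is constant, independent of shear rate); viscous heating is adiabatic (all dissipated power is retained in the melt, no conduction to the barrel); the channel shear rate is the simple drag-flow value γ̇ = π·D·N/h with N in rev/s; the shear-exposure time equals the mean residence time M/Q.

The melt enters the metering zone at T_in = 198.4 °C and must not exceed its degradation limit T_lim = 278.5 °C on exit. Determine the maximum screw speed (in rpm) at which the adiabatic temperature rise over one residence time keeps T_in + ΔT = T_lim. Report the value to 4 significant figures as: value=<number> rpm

value=256.0 rpm

Convert throughput: Q = 197.8 kg/h = 197.8/3600 = 0.0549444 kg/s
t_res = M / Q_s = 4.57 / 0.0549444 = 83.1749 s
D = 43.6 mm = 0.0436 m;  h = 8.80 mm = 0.0088 m
Allowable rise: ΔT_a = T_lim − T_in = 278.5 − 198.4 = 80.1 K
γ̇_max² = ΔT_a·ρ·cp / (η·t_res) = [80.1 × 1105 × 2536] / [612 × 83.1749] = 4409.61 s⁻²
Take the square root: γ̇_max = √(4409.61) = 66.4049 s⁻¹
N_max = γ̇_max h / (πD) = 66.4049·0.0088/(π·0.0436) = 4.26625 rev/s → ×60 = 255.975 rpm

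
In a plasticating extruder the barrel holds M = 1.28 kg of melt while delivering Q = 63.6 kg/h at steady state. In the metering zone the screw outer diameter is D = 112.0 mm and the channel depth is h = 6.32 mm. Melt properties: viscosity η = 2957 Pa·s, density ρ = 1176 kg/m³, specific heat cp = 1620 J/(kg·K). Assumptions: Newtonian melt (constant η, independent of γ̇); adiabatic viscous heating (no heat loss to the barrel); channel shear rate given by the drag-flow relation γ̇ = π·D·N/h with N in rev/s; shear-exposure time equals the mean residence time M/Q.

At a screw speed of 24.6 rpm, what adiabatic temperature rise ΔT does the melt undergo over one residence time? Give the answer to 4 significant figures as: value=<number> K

Q_s = Q / 3600 = 63.6 / 3600 = 0.0176667 kg/s
t_res = M / Q_s = 1.28 / 0.0176667 = 72.4528 s
Geometry in metres: D = 112.0 mm → 0.112 m, h = 6.32 mm → 0.00632 m; screw speed N = 24.6 rpm = 0.41 rev/s
γ̇ = π·D·N / h = π · 0.112 · 0.41 / 0.00632 = 22.8263 s⁻¹
ΔT = η·γ̇²·t_res/(ρ·cp) = [2957 × 22.8263² × 72.4528] / [1176 × 1620] = 58.5941 K

value=58.59 K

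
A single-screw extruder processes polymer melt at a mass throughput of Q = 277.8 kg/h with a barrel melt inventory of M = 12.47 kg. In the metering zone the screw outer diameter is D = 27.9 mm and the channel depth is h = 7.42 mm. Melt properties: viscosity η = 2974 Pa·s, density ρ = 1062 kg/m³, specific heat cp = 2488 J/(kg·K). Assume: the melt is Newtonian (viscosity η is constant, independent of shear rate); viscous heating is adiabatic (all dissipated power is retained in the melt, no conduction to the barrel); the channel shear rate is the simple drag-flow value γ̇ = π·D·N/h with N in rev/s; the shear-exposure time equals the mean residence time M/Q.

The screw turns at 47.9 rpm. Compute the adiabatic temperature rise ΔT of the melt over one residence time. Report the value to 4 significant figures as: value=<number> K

value=16.18 K

Convert throughput: Q = 277.8 kg/h = 277.8/3600 = 0.0771667 kg/s
t_res = M / Q_s = 12.47 / 0.0771667 = 161.598 s
Geometry in metres: D = 27.9 mm → 0.0279 m, h = 7.42 mm → 0.00742 m; screw speed N = 47.9 rpm = 0.798333 rev/s
Shear rate: γ̇ = πDN/h = π·0.0279·0.798333/0.00742 = 9.43049 s⁻¹
ΔT = η·γ̇²·t_res / (ρ·cp) = 2974 · (9.43049)² · 161.598 / (1062 · 2488) = 16.176 K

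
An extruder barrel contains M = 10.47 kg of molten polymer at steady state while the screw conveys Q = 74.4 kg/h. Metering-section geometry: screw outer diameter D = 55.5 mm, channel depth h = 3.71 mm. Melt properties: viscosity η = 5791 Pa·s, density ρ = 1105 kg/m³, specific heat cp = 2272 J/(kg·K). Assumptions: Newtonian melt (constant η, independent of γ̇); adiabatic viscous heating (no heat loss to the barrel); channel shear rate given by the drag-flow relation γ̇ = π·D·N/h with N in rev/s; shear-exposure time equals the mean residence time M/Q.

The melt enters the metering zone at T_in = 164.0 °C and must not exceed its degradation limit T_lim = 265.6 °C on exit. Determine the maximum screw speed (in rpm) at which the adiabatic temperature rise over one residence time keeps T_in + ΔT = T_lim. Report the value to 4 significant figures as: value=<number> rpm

Throughput in SI: Q_s = 74.4 kg/h ÷ 3600 s/h = 0.0206667 kg/s
Mean residence time: t_res = M/Q_s = 10.47 kg / 0.0206667 kg/s = 506.613 s
Geometry in SI: D = 55.5 mm → 0.0555 m, h = 3.71 mm → 0.00371 m
ΔT_a = T_lim − T_in = 265.6 °C − 164.0 °C = 101.6 K
Invert ΔT = ηγ̇²t_res/(ρcp) for γ̇: γ̇_max² = ΔT_a ρ cp / (η t_res) = 101.6·1105·2272 / (5791·506.613) = 86.943 s⁻²
γ̇_max = √86.943 = 9.32432 s⁻¹
N_max = γ̇_max·h / (π·D) = 9.32432 · 0.00371 / (π · 0.0555) = 0.198403 rev/s = 11.9042 rpm

value=11.90 rpm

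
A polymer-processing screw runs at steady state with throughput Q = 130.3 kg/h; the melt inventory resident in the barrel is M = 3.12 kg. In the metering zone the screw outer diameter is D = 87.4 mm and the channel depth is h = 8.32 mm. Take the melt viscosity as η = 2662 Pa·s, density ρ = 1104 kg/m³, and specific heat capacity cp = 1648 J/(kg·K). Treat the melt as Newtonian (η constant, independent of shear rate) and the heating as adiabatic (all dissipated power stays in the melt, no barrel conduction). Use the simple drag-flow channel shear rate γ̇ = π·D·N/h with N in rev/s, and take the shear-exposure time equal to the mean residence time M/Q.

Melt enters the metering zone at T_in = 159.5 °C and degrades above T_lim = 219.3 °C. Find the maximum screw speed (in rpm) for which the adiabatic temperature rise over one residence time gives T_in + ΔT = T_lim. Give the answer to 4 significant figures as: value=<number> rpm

Throughput in SI: Q_s = 130.3 kg/h ÷ 3600 s/h = 0.0361944 kg/s
t_res = M / Q_s = 3.12 ÷ 0.0361944 = 86.2011 s
Convert to metres: D = 0.0874 m, h = 0.00832 m
ΔT_a = T_lim − T_in = 219.3 °C − 159.5 °C = 59.8 K
γ̇_max² = ΔT_a·ρ·cp/(η·t_res) = 59.8·1104·1648/(2662·86.2011) = 474.14 s⁻²
γ̇_max = sqrt(474.14) = 21.7748 s⁻¹
N_max = γ̇_max·h / (π·D) = 21.7748 · 0.00832 / (π · 0.0874) = 0.659805 rev/s = 39.5883 rpm

value=39.59 rpm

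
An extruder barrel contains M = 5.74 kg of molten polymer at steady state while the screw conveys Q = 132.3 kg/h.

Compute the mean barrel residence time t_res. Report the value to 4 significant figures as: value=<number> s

value=156.2 s

Throughput in SI: Q_s = 132.3 kg/h ÷ 3600 s/h = 0.03675 kg/s
t_res = M / Q_s = 5.74 / 0.03675 = 156.19 s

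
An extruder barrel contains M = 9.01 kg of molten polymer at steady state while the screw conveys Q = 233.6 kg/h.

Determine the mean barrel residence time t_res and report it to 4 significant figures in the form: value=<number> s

Q_s = Q / 3600 = 233.6 / 3600 = 0.0648889 kg/s
t_res = M / Q_s = 9.01 / 0.0648889 = 138.853 s

value=138.9 s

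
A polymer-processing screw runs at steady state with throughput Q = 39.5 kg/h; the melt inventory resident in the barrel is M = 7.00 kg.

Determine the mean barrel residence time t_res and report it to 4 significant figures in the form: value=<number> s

Throughput in SI: Q_s = 39.5 kg/h ÷ 3600 s/h = 0.0109722 kg/s
t_res = M / Q_s = 7.00 / 0.0109722 = 637.975 s

value=638.0 s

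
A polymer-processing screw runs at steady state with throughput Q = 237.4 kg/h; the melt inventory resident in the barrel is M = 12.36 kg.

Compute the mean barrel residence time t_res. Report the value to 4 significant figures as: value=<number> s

value=187.4 s

Throughput in SI: Q_s = 237.4 kg/h ÷ 3600 s/h = 0.0659444 kg/s
Mean residence time: t_res = M/Q_s = 12.36 kg / 0.0659444 kg/s = 187.43 s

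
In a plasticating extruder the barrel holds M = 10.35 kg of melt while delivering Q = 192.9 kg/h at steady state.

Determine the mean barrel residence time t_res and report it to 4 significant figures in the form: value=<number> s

Q_s = Q / 3600 = 192.9 / 3600 = 0.0535833 kg/s
Mean residence time: t_res = M/Q_s = 10.35 kg / 0.0535833 kg/s = 193.157 s

value=193.2 s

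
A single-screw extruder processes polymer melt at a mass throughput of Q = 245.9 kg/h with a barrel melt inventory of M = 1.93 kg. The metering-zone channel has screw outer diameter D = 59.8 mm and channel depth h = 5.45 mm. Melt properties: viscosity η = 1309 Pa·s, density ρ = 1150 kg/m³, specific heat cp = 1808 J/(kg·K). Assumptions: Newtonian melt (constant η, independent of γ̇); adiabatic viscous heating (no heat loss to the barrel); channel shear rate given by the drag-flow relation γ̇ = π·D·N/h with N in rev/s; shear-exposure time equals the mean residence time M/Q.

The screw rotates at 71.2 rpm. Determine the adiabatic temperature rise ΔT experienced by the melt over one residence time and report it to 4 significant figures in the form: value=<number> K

value=29.77 K

Q_s = Q / 3600 = 245.9 / 3600 = 0.0683056 kg/s
t_res = M / Q_s = 1.93 ÷ 0.0683056 = 28.2554 s
D = 59.8 mm = 0.0598 m;  h = 5.45 mm = 0.00545 m;  N = 71.2 rpm / 60 = 1.18667 rev/s
Shear rate: γ̇ = πDN/h = π·0.0598·1.18667/0.00545 = 40.9056 s⁻¹
ΔT = η·γ̇²·t_res / (ρ·cp) = 1309 · (40.9056)² · 28.2554 / (1150 · 1808) = 29.7654 K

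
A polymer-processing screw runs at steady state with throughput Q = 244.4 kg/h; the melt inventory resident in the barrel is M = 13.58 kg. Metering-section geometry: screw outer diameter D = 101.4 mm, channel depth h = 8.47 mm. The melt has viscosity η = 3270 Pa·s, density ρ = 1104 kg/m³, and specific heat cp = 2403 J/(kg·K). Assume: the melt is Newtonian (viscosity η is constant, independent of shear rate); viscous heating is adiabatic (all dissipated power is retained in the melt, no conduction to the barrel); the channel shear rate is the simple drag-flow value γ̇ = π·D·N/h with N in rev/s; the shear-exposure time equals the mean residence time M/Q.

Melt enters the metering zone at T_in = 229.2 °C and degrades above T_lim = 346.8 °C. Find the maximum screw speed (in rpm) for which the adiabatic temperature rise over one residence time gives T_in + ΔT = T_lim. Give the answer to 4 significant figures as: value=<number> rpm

value=34.84 rpm

Throughput in SI: Q_s = 244.4 kg/h ÷ 3600 s/h = 0.0678889 kg/s
t_res = M / Q_s = 13.58 ÷ 0.0678889 = 200.033 s
D = 101.4 mm = 0.1014 m;  h = 8.47 mm = 0.00847 m
ΔT_a = T_lim − T_in = 346.8 °C − 229.2 °C = 117.6 K
γ̇_max² = ΔT_a·ρ·cp / (η·t_res) = [117.6 × 1104 × 2403] / [3270 × 200.033] = 476.959 s⁻²
γ̇_max = √476.959 = 21.8394 s⁻¹
N_max = γ̇_max·h / (π·D) = 21.8394 · 0.00847 / (π · 0.1014) = 0.580679 rev/s = 34.8408 rpm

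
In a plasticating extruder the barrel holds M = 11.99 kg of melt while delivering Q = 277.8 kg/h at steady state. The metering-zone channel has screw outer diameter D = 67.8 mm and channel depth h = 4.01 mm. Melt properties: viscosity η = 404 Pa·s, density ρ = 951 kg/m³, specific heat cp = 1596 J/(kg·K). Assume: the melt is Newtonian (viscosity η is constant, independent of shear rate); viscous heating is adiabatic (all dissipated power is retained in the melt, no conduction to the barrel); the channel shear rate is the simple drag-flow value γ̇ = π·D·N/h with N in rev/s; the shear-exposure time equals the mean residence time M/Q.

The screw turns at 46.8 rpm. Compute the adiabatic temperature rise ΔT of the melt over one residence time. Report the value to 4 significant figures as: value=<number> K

Q_s = Q / 3600 = 277.8 / 3600 = 0.0771667 kg/s
t_res = M / Q_s = 11.99 / 0.0771667 = 155.378 s
Convert to SI: D = 0.0678 m, h = 0.00401 m, N = 46.8/60 = 0.78 rev/s
Shear rate: γ̇ = πDN/h = π·0.0678·0.78/0.00401 = 41.4314 s⁻¹
Adiabatic rise: ΔT = η γ̇² t_res / (ρ cp) = 404·(41.4314)²·155.378 / (951·1596) = 70.9932 K

value=70.99 K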